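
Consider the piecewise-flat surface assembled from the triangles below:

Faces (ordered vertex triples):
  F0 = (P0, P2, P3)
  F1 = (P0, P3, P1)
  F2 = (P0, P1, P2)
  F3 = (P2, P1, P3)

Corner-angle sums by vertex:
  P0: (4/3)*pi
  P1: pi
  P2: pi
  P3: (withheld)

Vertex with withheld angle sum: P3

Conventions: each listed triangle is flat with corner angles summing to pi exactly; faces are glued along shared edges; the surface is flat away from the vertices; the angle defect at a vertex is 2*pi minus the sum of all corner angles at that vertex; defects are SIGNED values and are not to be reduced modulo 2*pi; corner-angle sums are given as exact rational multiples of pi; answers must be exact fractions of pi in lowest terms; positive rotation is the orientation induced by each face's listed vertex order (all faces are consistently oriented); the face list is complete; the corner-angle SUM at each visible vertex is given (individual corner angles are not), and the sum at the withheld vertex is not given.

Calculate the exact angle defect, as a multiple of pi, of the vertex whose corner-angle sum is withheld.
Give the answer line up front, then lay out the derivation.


Answer: defect(P3) = (4/3)*pi

V = 4, E = 6, F = 4; chi = V - E + F = 2
Gauss-Bonnet: total defect = 2*pi*chi = 4*pi; visible defects sum to (8/3)*pi


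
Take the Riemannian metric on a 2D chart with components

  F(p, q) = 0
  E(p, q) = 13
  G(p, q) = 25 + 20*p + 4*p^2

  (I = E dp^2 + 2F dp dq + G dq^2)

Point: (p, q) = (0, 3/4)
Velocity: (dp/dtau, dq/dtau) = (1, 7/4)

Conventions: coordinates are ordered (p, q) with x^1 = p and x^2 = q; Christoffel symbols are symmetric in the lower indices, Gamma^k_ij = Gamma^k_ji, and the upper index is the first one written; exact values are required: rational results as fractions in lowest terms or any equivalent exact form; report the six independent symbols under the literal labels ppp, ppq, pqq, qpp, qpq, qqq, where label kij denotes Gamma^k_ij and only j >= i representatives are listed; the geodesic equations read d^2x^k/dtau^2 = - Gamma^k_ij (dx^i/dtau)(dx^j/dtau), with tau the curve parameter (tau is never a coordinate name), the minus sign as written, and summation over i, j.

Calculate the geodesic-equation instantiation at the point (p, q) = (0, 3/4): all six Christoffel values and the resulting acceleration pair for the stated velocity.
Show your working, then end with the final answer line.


E = 13, F = 0, G = 25 at the point
E_p = 0, E_q = 0, F_p = 0, F_q = 0, G_p = 20, G_q = 0
EG - F^2 = 325;  g^inv = (1/325) * [[25, 0], [0, 13]]
first-kind symbols [ij,l] = (1/2)(d_i g_jl + d_j g_il - d_l g_ij): [pp,p] = E_p/2 = 0, [pp,q] = F_p - E_q/2 = 0, [pq,p] = E_q/2 = 0, [pq,q] = G_p/2 = 10, [qq,p] = F_q - G_p/2 = -10, [qq,q] = G_q/2 = 0
Gamma^p_ij = (G*[ij,p] - F*[ij,q])/(EG - F^2), Gamma^q_ij = (E*[ij,q] - F*[ij,p])/(EG - F^2)
Gamma_ppp = 0, Gamma_ppq = 0, Gamma_pqq = -10/13, Gamma_qpp = 0, Gamma_qpq = 2/5, Gamma_qqq = 0
d^2p/dtau^2 = -(Gamma_ppp*(1)^2 + 2*Gamma_ppq*(1)*(7/4) + Gamma_pqq*(7/4)^2) = 245/104
d^2q/dtau^2 = -(Gamma_qpp*(1)^2 + 2*Gamma_qpq*(1)*(7/4) + Gamma_qqq*(7/4)^2) = -7/5

Answer: Gamma_ppp = 0, Gamma_ppq = 0, Gamma_pqq = -10/13, Gamma_qpp = 0, Gamma_qpq = 2/5, Gamma_qqq = 0; accelerations (d^2p/dtau^2, d^2q/dtau^2) = (245/104, -7/5)


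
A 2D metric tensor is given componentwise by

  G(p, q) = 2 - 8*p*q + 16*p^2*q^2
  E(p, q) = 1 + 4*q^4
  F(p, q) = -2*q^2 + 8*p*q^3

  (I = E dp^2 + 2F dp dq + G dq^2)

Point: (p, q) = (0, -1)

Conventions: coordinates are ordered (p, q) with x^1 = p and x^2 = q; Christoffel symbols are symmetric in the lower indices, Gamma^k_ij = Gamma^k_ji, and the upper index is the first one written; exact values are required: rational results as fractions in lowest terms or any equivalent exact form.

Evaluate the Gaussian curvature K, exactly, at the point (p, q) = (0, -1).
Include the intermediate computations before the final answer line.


E = 5, F = -2, G = 2, EG - F^2 = 6 at the point
E_p = 0, E_q = -16, F_p = -8, F_q = 4, G_p = 8, G_q = 0
E_qq = 48, F_pq = 24, G_pp = 32
K follows from Brioschi's formula, (det M1 - det M2)/(EG - F^2)^2.
M1 = [[-E_qq/2 + F_pq - G_pp/2, E_p/2, F_p - E_q/2], [F_q - G_p/2, E, F], [G_q/2, F, G]] = [[-16, 0, 0], [0, 5, -2], [0, -2, 2]]; det M1 = -96
M2 = [[0, E_q/2, G_p/2], [E_q/2, E, F], [G_p/2, F, G]] = [[0, -8, 4], [-8, 5, -2], [4, -2, 2]]; det M2 = -80
det M1 - det M2 = -16; K = -16 / (6)^2 = -4/9

Answer: K = -4/9


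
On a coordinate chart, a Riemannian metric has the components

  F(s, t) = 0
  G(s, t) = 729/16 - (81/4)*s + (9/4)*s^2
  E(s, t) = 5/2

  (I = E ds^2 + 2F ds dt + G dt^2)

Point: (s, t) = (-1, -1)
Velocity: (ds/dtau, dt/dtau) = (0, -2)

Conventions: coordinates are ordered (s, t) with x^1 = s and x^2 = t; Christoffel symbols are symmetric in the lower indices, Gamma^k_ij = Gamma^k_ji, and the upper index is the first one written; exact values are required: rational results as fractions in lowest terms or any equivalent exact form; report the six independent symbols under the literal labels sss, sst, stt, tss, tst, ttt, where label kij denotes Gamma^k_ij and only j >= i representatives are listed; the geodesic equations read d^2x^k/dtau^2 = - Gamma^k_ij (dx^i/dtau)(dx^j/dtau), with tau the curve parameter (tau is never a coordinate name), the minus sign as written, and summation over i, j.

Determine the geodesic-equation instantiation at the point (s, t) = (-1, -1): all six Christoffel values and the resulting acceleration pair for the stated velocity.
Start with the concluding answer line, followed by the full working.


Answer: Gamma_sss = 0, Gamma_sst = 0, Gamma_stt = 99/20, Gamma_tss = 0, Gamma_tst = -2/11, Gamma_ttt = 0; accelerations (d^2s/dtau^2, d^2t/dtau^2) = (-99/5, 0)

E = 5/2, F = 0, G = 1089/16 at the point
E_s = 0, E_t = 0, F_s = 0, F_t = 0, G_s = -99/4, G_t = 0
EG - F^2 = 5445/32;  g^inv = (32/5445) * [[1089/16, 0], [0, 5/2]]
first-kind symbols [ij,l] = (1/2)(d_i g_jl + d_j g_il - d_l g_ij): [ss,s] = E_s/2 = 0, [ss,t] = F_s - E_t/2 = 0, [st,s] = E_t/2 = 0, [st,t] = G_s/2 = -99/8, [tt,s] = F_t - G_s/2 = 99/8, [tt,t] = G_t/2 = 0
Gamma^s_ij = (G*[ij,s] - F*[ij,t])/(EG - F^2), Gamma^t_ij = (E*[ij,t] - F*[ij,s])/(EG - F^2)
Gamma_sss = 0, Gamma_sst = 0, Gamma_stt = 99/20, Gamma_tss = 0, Gamma_tst = -2/11, Gamma_ttt = 0
d^2s/dtau^2 = -(Gamma_sss*(0)^2 + 2*Gamma_sst*(0)*(-2) + Gamma_stt*(-2)^2) = -99/5
d^2t/dtau^2 = -(Gamma_tss*(0)^2 + 2*Gamma_tst*(0)*(-2) + Gamma_ttt*(-2)^2) = 0


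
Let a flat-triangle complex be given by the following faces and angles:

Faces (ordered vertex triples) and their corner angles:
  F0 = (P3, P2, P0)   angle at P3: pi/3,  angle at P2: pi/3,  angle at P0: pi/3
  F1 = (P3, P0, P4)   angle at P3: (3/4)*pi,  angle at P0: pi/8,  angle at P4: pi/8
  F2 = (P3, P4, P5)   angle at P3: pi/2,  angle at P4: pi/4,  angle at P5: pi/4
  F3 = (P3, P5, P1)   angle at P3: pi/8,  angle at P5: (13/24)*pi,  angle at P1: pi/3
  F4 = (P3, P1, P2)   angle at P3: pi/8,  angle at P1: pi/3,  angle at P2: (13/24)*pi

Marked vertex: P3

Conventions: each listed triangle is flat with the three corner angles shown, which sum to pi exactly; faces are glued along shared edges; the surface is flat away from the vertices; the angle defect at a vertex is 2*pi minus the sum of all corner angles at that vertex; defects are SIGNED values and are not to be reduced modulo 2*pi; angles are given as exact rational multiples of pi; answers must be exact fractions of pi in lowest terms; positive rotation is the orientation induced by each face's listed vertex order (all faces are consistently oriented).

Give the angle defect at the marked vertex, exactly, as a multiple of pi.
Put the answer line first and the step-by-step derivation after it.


Answer: defect(P3) = pi/6

Sum of corner angles at P3: (11/6)*pi
defect = 2*pi - (11/6)*pi


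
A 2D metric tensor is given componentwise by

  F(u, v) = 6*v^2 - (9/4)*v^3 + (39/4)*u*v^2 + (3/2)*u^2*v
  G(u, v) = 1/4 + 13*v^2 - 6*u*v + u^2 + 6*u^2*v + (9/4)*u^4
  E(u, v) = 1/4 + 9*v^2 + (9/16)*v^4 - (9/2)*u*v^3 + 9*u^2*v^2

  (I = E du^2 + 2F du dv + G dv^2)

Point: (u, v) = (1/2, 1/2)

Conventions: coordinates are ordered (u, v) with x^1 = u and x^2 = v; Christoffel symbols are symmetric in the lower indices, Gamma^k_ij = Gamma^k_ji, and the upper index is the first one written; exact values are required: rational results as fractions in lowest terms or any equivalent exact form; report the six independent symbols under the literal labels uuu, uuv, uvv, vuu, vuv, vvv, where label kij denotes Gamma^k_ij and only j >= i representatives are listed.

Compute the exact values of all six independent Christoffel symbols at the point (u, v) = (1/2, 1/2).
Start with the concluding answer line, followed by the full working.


Answer: Gamma_uuu = 39336/10675, Gamma_uuv = 9884/1525, Gamma_uvv = 12672/2135, Gamma_vuu = -5539/1525, Gamma_vuv = -23236/4575, Gamma_vvv = -2864/915

E = 721/256, F = 21/8, G = 201/64 at the point
E_u = 27/16, E_v = 315/32, F_u = 51/16, F_v = 153/16, G_u = 17/8, G_v = 23/2
EG - F^2 = 32025/16384;  g^inv = (16384/32025) * [[201/64, -21/8], [-21/8, 721/256]]
first-kind symbols [ij,l] = (1/2)(d_i g_jl + d_j g_il - d_l g_ij): [uu,u] = E_u/2 = 27/32, [uu,v] = F_u - E_v/2 = -111/64, [uv,u] = E_v/2 = 315/64, [uv,v] = G_u/2 = 17/16, [vv,u] = F_v - G_u/2 = 17/2, [vv,v] = G_v/2 = 23/4
Gamma^u_ij = (G*[ij,u] - F*[ij,v])/(EG - F^2), Gamma^v_ij = (E*[ij,v] - F*[ij,u])/(EG - F^2)


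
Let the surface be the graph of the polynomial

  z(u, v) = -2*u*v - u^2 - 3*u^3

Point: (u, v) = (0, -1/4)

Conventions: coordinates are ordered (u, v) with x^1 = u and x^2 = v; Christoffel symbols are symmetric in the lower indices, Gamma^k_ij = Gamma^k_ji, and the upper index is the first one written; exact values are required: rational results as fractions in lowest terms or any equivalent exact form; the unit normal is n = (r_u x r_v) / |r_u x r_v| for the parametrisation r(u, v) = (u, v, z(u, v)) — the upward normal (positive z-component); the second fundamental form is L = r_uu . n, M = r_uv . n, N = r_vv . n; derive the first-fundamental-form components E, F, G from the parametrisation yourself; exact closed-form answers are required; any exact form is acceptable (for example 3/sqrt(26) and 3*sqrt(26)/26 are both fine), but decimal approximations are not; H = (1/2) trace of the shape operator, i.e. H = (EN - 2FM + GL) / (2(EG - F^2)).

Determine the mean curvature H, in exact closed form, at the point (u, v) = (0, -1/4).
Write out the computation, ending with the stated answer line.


z_u = 1/2, z_v = 0, z_uu = -2, z_uv = -2, z_vv = 0
E = 5/4, F = 0, G = 1; answer radicand W^2 = 5/4
unnormalised second-form numerators: l = -2, m = -2, n = 0; L = l/sqrt(5/4), and similarly M = m/sqrt(W^2), N = n/sqrt(W^2)
H = (E*n - 2*F*m + G*l) / (2*(EG - F^2)*sqrt(W^2)); E*n - 2*F*m + G*l = -2, EG - F^2 = 5/4, so H = (-4/5)/sqrt(5/4)

Answer: H = -8*sqrt(5)/25


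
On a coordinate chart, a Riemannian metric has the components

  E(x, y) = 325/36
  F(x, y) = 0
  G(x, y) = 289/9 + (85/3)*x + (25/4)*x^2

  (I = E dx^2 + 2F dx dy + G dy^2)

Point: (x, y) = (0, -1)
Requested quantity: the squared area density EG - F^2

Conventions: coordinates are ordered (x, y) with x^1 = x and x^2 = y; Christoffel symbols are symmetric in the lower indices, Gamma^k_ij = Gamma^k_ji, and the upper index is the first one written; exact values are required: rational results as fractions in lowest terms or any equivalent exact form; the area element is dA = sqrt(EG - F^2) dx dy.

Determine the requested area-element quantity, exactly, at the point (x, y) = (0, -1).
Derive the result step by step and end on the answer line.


E = 325/36, F = 0, G = 289/9; EG - F^2 = 93925/324

Answer: EG - F^2 = 93925/324


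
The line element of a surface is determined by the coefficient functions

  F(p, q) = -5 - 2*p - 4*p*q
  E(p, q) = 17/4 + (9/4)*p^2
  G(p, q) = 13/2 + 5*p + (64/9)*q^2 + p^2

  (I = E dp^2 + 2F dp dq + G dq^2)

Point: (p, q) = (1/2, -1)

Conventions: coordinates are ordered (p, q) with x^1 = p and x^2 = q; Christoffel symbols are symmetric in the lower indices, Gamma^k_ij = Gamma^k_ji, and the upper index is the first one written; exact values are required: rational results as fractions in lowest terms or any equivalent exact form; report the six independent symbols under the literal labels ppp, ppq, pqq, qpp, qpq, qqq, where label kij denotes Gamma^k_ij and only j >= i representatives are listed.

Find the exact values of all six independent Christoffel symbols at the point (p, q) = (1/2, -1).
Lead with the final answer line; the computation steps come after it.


Answer: Gamma_ppp = 15210/36137, Gamma_ppq = 6912/36137, Gamma_pqq = -63504/36137, Gamma_qpp = 8136/36137, Gamma_qpq = 8316/36137, Gamma_qqq = -31232/36137

E = 77/16, F = -4, G = 589/36 at the point
E_p = 9/4, E_q = 0, F_p = 2, F_q = -2, G_p = 6, G_q = -128/9
EG - F^2 = 36137/576;  g^inv = (576/36137) * [[589/36, 4], [4, 77/16]]
first-kind symbols [ij,l] = (1/2)(d_i g_jl + d_j g_il - d_l g_ij): [pp,p] = E_p/2 = 9/8, [pp,q] = F_p - E_q/2 = 2, [pq,p] = E_q/2 = 0, [pq,q] = G_p/2 = 3, [qq,p] = F_q - G_p/2 = -5, [qq,q] = G_q/2 = -64/9
Gamma^p_ij = (G*[ij,p] - F*[ij,q])/(EG - F^2), Gamma^q_ij = (E*[ij,q] - F*[ij,p])/(EG - F^2)


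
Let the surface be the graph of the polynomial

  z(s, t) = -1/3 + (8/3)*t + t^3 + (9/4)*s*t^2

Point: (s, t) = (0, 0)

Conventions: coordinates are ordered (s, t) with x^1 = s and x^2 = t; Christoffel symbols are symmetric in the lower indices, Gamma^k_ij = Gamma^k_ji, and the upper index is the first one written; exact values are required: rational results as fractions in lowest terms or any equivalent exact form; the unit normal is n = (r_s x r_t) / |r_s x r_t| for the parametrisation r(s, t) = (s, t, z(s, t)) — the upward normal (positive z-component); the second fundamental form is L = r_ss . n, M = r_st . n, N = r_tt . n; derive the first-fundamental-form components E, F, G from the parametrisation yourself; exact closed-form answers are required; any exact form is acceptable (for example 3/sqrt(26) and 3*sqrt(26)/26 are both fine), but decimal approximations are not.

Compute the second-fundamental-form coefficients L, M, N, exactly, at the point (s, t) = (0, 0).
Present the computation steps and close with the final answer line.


z_s = 0, z_t = 8/3, z_ss = 0, z_st = 0, z_tt = 0
E = 1, F = 0, G = 73/9; answer radicand W^2 = 73/9
unnormalised second-form numerators: l = 0, m = 0, n = 0; L = l/sqrt(73/9), and similarly M = m/sqrt(W^2), N = n/sqrt(W^2)

Answer: L = 0, M = 0, N = 0


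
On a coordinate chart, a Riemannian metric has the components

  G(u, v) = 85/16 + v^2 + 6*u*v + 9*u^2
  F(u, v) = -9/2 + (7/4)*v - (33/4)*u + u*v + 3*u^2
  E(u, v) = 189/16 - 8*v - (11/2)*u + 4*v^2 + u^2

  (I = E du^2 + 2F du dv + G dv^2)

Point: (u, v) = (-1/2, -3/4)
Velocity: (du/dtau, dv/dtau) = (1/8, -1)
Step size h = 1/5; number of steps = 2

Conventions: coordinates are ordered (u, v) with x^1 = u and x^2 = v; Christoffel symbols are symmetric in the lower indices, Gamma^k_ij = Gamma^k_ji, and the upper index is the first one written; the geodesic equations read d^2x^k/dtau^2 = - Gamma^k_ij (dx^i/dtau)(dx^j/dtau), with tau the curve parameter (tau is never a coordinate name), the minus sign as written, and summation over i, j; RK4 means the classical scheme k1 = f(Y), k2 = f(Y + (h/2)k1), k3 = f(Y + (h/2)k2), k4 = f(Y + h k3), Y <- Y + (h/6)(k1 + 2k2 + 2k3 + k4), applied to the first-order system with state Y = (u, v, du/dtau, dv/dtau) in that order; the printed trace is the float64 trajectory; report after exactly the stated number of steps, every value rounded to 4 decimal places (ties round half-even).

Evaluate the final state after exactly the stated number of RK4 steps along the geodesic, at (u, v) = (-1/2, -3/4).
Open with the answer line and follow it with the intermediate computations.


Answer: u = -0.4794, v = -1.1428, du/dtau = -0.0117, dv/dtau = -0.9542

f(Y) = (du/dtau, dv/dtau, -Gamma^u_ij Y'^i Y'^j, -Gamma^v_ij Y'^i Y'^j) with the Gammas evaluated at the stage position; h = 0.200000; intermediate values shown to 6 dp
step 0: u = -0.5000, v = -0.7500, du/dtau = 0.1250, dv/dtau = -1.0000
step 1:
  k1: at (u, v) = (-0.500000, -0.750000), (du/dtau, dv/dtau) = (0.125000, -1.000000); Gamma_uuu = -0.152878, Gamma_uuv = -0.319814, Gamma_uvv = 0.342046, Gamma_vuu = -0.490216, Gamma_vuv = -0.667942, Gamma_vvv = -0.198323; k1 = (0.125000, -1.000000, -0.419611, 0.038997)
  k2: at (u, v) = (-0.487500, -0.850000), (du/dtau, dv/dtau) = (0.083039, -0.996100); Gamma_uuu = -0.147860, Gamma_uuv = -0.326232, Gamma_uvv = 0.329213, Gamma_vuu = -0.445486, Gamma_vuv = -0.676442, Gamma_vvv = -0.191041; k2 = (0.083039, -0.996100, -0.379600, 0.080722)
  k3: at (u, v) = (-0.491696, -0.849610), (du/dtau, dv/dtau) = (0.087040, -0.991928); Gamma_uuu = -0.146951, Gamma_uuv = -0.324412, Gamma_uvv = 0.330598, Gamma_vuu = -0.444822, Gamma_vuv = -0.674600, Gamma_vvv = -0.192636; k3 = (0.087040, -0.991928, -0.380186, 0.076422)
  k4: at (u, v) = (-0.482592, -0.948386), (du/dtau, dv/dtau) = (0.048963, -0.984716); Gamma_uuu = -0.140758, Gamma_uuv = -0.327960, Gamma_uvv = 0.319285, Gamma_vuu = -0.402045, Gamma_vuv = -0.680620, Gamma_vvv = -0.187250; k4 = (0.048963, -0.984716, -0.340887, 0.116902)
  Y <- Y + (h/6)(k1 + 2k2 + 2k3 + k4): u = -0.4829, v = -0.9487, du/dtau = 0.0490, dv/dtau = -0.9843
step 2:
  k1: at (u, v) = (-0.482863, -0.948692), (du/dtau, dv/dtau) = (0.048998, -0.984327); Gamma_uuu = -0.140681, Gamma_uuv = -0.327844, Gamma_uvv = 0.319341, Gamma_vuu = -0.401870, Gamma_vuv = -0.680497, Gamma_vvv = -0.187338; k1 = (0.048998, -0.984327, -0.340696, 0.116837)
  k2: at (u, v) = (-0.477963, -1.047125), (du/dtau, dv/dtau) = (0.014928, -0.972643); Gamma_uuu = -0.133494, Gamma_uuv = -0.328479, Gamma_uvv = 0.309625, Gamma_vuu = -0.360750, Gamma_vuv = -0.683502, Gamma_vvv = -0.183852; k2 = (0.014928, -0.972643, -0.302425, 0.154162)
  k3: at (u, v) = (-0.481370, -1.045957), (du/dtau, dv/dtau) = (0.018755, -0.968911); Gamma_uuu = -0.133045, Gamma_uuv = -0.327134, Gamma_uvv = 0.310699, Gamma_vuu = -0.360876, Gamma_vuv = -0.681827, Gamma_vvv = -0.184967; k3 = (0.018755, -0.968911, -0.303523, 0.148991)
  k4: at (u, v) = (-0.479112, -1.142475), (du/dtau, dv/dtau) = (-0.011707, -0.954529); Gamma_uuu = -0.125769, Gamma_uuv = -0.325927, Gamma_uvv = 0.302058, Gamma_vuu = -0.322703, Gamma_vuv = -0.682375, Gamma_vvv = -0.182481; k4 = (-0.011707, -0.954529, -0.267911, 0.181558)
  Y <- Y + (h/6)(k1 + 2k2 + 2k3 + k4): u = -0.4794, v = -1.1428, du/dtau = -0.0117, dv/dtau = -0.9542


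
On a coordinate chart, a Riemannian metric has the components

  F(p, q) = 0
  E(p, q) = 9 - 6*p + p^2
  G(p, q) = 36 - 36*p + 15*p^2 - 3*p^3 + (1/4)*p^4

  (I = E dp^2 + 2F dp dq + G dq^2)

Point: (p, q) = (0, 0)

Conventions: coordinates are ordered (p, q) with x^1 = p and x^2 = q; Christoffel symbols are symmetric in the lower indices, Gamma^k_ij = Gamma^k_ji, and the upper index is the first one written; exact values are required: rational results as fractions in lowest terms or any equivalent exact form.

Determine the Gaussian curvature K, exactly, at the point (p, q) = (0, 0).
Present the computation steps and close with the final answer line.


E = 9, F = 0, G = 36, EG - F^2 = 324 at the point
E_p = -6, E_q = 0, F_p = 0, F_q = 0, G_p = -36, G_q = 0
E_qq = 0, F_pq = 0, G_pp = 30
Evaluate Brioschi's two determinant matrices M1, M2 and divide by (EG - F^2)^2.
M1 = [[-E_qq/2 + F_pq - G_pp/2, E_p/2, F_p - E_q/2], [F_q - G_p/2, E, F], [G_q/2, F, G]] = [[-15, -3, 0], [18, 9, 0], [0, 0, 36]]; det M1 = -2916
M2 = [[0, E_q/2, G_p/2], [E_q/2, E, F], [G_p/2, F, G]] = [[0, 0, -18], [0, 9, 0], [-18, 0, 36]]; det M2 = -2916
det M1 - det M2 = 0; K = 0 / (324)^2 = 0

Answer: K = 0


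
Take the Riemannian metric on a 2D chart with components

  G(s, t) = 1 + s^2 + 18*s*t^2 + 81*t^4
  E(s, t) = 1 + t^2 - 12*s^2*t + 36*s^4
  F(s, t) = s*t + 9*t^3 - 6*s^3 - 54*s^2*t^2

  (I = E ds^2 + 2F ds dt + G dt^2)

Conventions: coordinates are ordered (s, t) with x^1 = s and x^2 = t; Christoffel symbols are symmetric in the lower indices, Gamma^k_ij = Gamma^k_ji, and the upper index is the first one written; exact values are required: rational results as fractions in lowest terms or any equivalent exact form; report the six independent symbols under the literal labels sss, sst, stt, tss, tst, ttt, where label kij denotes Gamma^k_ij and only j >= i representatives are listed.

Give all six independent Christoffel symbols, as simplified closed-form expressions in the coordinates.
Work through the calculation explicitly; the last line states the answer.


E = 1 + t^2 - 12*s^2*t + 36*s^4; F = s*t + 9*t^3 - 6*s^3 - 54*s^2*t^2; G = 1 + s^2 + 18*s*t^2 + 81*t^4
Gamma^k_ij = (1/2) g^{kl} (d_i g_jl + d_j g_il - d_l g_ij), with g^inv = (1/(EG-F^2)) [[G, -F], [-F, E]]
first partials: E_s = -24*s*t + 144*s^3, E_t = 2*t - 12*s^2, F_s = t - 18*s^2 - 108*s*t^2, F_t = s + 27*t^2 - 108*s^2*t, G_s = 2*s + 18*t^2, G_t = 36*s*t + 324*t^3
D = EG - F^2 = 1 + t^2 + s^2 + 18*s*t^2 - 12*s^2*t + 81*t^4 + 36*s^4
expanded: Gamma^s_ss = (G E_s - 2F F_s + F E_t)/(2D), Gamma^s_st = (G E_t - F G_s)/(2D), Gamma^s_tt = (2G F_t - G G_s - F G_t)/(2D), Gamma^t_ss = (2E F_s - E E_t - F E_s)/(2D), Gamma^t_st = (E G_s - F E_t)/(2D), Gamma^t_tt = (E G_t - 2F F_t + F G_s)/(2D); substitute and cancel common factors

Answer: Gamma_sss = (72*s^3 - 12*s*t)/(36*s^4 - 12*s^2*t + s^2 + 18*s*t^2 + 81*t^4 + t^2 + 1), Gamma_sst = (-6*s^2 + t)/(36*s^4 - 12*s^2*t + s^2 + 18*s*t^2 + 81*t^4 + t^2 + 1), Gamma_stt = (-108*s^2*t + 18*t^2)/(36*s^4 - 12*s^2*t + s^2 + 18*s*t^2 + 81*t^4 + t^2 + 1), Gamma_tss = (-12*s^2 - 108*s*t^2)/(36*s^4 - 12*s^2*t + s^2 + 18*s*t^2 + 81*t^4 + t^2 + 1), Gamma_tst = (s + 9*t^2)/(36*s^4 - 12*s^2*t + s^2 + 18*s*t^2 + 81*t^4 + t^2 + 1), Gamma_ttt = (18*s*t + 162*t^3)/(36*s^4 - 12*s^2*t + s^2 + 18*s*t^2 + 81*t^4 + t^2 + 1)


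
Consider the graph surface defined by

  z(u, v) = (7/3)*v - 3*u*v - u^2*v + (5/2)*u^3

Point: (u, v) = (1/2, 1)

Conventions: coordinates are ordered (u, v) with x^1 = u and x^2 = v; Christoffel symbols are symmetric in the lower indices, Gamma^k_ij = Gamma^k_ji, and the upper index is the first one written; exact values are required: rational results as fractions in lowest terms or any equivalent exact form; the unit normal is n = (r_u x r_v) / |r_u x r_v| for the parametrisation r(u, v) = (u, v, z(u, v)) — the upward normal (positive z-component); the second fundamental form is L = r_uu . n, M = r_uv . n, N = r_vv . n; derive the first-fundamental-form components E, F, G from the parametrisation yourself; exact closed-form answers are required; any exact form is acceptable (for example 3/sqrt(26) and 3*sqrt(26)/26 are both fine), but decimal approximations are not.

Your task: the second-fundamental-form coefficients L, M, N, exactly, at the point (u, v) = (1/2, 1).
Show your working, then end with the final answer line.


z_u = -17/8, z_v = 7/12, z_uu = 11/2, z_uv = -4, z_vv = 0
E = 353/64, F = -119/96, G = 193/144; answer radicand W^2 = 3373/576
unnormalised second-form numerators: l = 11/2, m = -4, n = 0; L = l/sqrt(3373/576), and similarly M = m/sqrt(W^2), N = n/sqrt(W^2)

Answer: L = 132*sqrt(3373)/3373, M = -96*sqrt(3373)/3373, N = 0


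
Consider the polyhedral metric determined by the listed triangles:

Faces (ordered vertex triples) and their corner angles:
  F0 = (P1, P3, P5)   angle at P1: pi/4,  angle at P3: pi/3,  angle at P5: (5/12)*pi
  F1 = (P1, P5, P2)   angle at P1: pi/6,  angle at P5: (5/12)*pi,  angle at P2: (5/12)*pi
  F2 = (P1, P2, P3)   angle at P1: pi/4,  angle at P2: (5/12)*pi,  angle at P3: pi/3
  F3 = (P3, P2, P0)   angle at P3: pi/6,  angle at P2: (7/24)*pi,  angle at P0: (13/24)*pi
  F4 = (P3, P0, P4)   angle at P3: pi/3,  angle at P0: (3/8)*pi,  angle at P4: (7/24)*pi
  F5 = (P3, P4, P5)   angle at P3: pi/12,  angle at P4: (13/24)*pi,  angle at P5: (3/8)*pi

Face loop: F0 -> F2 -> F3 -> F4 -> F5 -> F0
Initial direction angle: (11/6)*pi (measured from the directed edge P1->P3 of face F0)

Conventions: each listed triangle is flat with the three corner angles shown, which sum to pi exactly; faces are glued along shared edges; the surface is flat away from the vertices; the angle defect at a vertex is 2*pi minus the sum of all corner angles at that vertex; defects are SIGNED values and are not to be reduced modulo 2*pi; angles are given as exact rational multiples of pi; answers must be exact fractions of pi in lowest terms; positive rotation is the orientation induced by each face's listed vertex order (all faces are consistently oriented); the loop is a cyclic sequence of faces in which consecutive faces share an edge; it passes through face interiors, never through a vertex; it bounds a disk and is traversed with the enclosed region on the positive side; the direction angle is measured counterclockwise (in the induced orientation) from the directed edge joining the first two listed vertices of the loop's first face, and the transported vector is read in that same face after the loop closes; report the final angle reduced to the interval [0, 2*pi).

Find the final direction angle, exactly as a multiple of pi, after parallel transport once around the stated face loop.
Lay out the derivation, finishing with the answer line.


enclosed vertex P3: corner angles sum to (5/4)*pi, defect = 2*pi - (5/4)*pi = (3/4)*pi
holonomy = initial angle + sum of enclosed defects (mod 2*pi), positive in the induced orientation
final angle = (11/6)*pi + (3/4)*pi = (7/12)*pi (mod 2*pi)

Answer: final direction angle = (7/12)*pi


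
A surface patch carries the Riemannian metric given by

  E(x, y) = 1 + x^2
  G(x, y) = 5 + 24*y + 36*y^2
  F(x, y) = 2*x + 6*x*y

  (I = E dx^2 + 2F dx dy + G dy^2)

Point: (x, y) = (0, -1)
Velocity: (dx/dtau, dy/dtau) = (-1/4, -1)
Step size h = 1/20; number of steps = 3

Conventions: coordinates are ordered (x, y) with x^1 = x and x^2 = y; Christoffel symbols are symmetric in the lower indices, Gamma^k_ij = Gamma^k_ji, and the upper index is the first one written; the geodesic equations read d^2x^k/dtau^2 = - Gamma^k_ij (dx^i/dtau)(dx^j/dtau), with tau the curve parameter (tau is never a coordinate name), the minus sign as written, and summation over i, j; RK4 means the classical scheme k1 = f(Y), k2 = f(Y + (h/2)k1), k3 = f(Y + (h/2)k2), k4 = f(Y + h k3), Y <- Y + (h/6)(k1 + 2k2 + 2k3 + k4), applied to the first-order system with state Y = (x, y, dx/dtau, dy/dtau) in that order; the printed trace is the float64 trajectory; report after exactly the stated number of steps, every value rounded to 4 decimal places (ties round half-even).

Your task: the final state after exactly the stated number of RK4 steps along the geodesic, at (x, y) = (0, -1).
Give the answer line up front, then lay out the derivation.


Answer: x = -0.0375, y = -1.1366, dx/dtau = -0.2494, dy/dtau = -0.8358

f(Y) = (dx/dtau, dy/dtau, -Gamma^x_ij Y'^i Y'^j, -Gamma^y_ij Y'^i Y'^j) with the Gammas evaluated at the stage position; h = 0.050000; intermediate values shown to 6 dp
step 0: x = 0.0000, y = -1.0000, dx/dtau = -0.2500, dy/dtau = -1.0000
step 1:
  k1: at (x, y) = (0.000000, -1.000000), (dx/dtau, dy/dtau) = (-0.250000, -1.000000); Gamma_xxx = 0.000000, Gamma_xxy = 0.000000, Gamma_xyy = 0.000000, Gamma_yxx = -0.235294, Gamma_yxy = 0.000000, Gamma_yyy = -1.411765; k1 = (-0.250000, -1.000000, 0.000000, 1.426471)
  k2: at (x, y) = (-0.006250, -1.025000), (dx/dtau, dy/dtau) = (-0.250000, -0.964338); Gamma_xxx = -0.000343, Gamma_xxy = 0.000000, Gamma_xyy = -0.002058, Gamma_yxx = -0.227740, Gamma_yxy = 0.000000, Gamma_yyy = -1.366440; k2 = (-0.250000, -0.964338, 0.001935, 1.284952)
  k3: at (x, y) = (-0.006250, -1.024108), (dx/dtau, dy/dtau) = (-0.249952, -0.967876); Gamma_xxx = -0.000344, Gamma_xxy = 0.000000, Gamma_xyy = -0.002063, Gamma_yxx = -0.228002, Gamma_yxy = 0.000000, Gamma_yyy = -1.368009; k3 = (-0.249952, -0.967876, 0.001954, 1.295774)
  k4: at (x, y) = (-0.012498, -1.048394), (dx/dtau, dy/dtau) = (-0.249902, -0.935211); Gamma_xxx = -0.000644, Gamma_xxy = 0.000000, Gamma_xyy = -0.003864, Gamma_yxx = -0.221069, Gamma_yxy = 0.000000, Gamma_yyy = -1.326412; k4 = (-0.249902, -0.935211, 0.003420, 1.173913)
  Y <- Y + (h/6)(k1 + 2k2 + 2k3 + k4): x = -0.0125, y = -1.0483, dx/dtau = -0.2499, dy/dtau = -0.9353
step 2:
  k1: at (x, y) = (-0.012498, -1.048330), (dx/dtau, dy/dtau) = (-0.249907, -0.935318); Gamma_xxx = -0.000644, Gamma_xxy = 0.000000, Gamma_xyy = -0.003865, Gamma_yxx = -0.221086, Gamma_yxy = 0.000000, Gamma_yyy = -1.326518; k1 = (-0.249907, -0.935318, 0.003421, 1.174272)
  k2: at (x, y) = (-0.018746, -1.071713), (dx/dtau, dy/dtau) = (-0.249821, -0.905961); Gamma_xxx = -0.000909, Gamma_xxy = 0.000000, Gamma_xyy = -0.005453, Gamma_yxx = -0.214773, Gamma_yxy = 0.000000, Gamma_yyy = -1.288638; k2 = (-0.249821, -0.905961, 0.004532, 1.071074)
  k3: at (x, y) = (-0.018744, -1.070979), (dx/dtau, dy/dtau) = (-0.249793, -0.908541); Gamma_xxx = -0.000910, Gamma_xxy = 0.000000, Gamma_xyy = -0.005462, Gamma_yxx = -0.214966, Gamma_yxy = 0.000000, Gamma_yyy = -1.289796; k3 = (-0.249793, -0.908541, 0.004566, 1.078071)
  k4: at (x, y) = (-0.024988, -1.093757), (dx/dtau, dy/dtau) = (-0.249678, -0.881414); Gamma_xxx = -0.001145, Gamma_xxy = 0.000000, Gamma_xyy = -0.006872, Gamma_yxx = -0.209124, Gamma_yxy = 0.000000, Gamma_yyy = -1.254743; k4 = (-0.249678, -0.881414, 0.005410, 0.987835)
  Y <- Y + (h/6)(k1 + 2k2 + 2k3 + k4): x = -0.0250, y = -1.0937, dx/dtau = -0.2497, dy/dtau = -0.8815
step 3:
  k1: at (x, y) = (-0.024988, -1.093711), (dx/dtau, dy/dtau) = (-0.249681, -0.881481); Gamma_xxx = -0.001145, Gamma_xxy = 0.000000, Gamma_xyy = -0.006873, Gamma_yxx = -0.209135, Gamma_yxy = 0.000000, Gamma_yyy = -1.254811; k1 = (-0.249681, -0.881481, 0.005412, 0.988038)
  k2: at (x, y) = (-0.031231, -1.115749), (dx/dtau, dy/dtau) = (-0.249546, -0.856780); Gamma_xxx = -0.001356, Gamma_xxy = 0.000000, Gamma_xyy = -0.008133, Gamma_yxx = -0.203761, Gamma_yxy = 0.000000, Gamma_yyy = -1.222565; k2 = (-0.249546, -0.856780, 0.006055, 0.910140)
  k3: at (x, y) = (-0.031227, -1.115131), (dx/dtau, dy/dtau) = (-0.249530, -0.858728); Gamma_xxx = -0.001357, Gamma_xxy = 0.000000, Gamma_xyy = -0.008145, Gamma_yxx = -0.203908, Gamma_yxy = 0.000000, Gamma_yyy = -1.223447; k3 = (-0.249530, -0.858728, 0.006090, 0.914883)
  k4: at (x, y) = (-0.037465, -1.136648), (dx/dtau, dy/dtau) = (-0.249377, -0.835737); Gamma_xxx = -0.001546, Gamma_xxy = 0.000000, Gamma_xyy = -0.009276, Gamma_yxx = -0.198900, Gamma_yxy = 0.000000, Gamma_yyy = -1.193400; k4 = (-0.249377, -0.835737, 0.006575, 0.845908)
  Y <- Y + (h/6)(k1 + 2k2 + 2k3 + k4): x = -0.0375, y = -1.1366, dx/dtau = -0.2494, dy/dtau = -0.8358


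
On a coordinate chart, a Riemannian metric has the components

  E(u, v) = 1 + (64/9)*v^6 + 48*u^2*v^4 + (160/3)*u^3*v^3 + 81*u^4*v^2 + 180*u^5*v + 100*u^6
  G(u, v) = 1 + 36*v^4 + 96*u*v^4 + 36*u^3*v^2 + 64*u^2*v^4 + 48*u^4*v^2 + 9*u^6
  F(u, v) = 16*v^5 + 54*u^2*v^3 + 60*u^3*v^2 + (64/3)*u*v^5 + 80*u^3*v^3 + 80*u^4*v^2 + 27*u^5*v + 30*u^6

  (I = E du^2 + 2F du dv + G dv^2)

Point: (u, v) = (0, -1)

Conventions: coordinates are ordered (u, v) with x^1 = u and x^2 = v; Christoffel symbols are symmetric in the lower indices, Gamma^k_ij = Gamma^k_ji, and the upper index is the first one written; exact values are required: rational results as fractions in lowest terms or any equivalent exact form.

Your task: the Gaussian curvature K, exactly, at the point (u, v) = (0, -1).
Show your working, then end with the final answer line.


E = 73/9, F = -16, G = 37, EG - F^2 = 397/9 at the point
E_u = 0, E_v = -128/3, F_u = -64/3, F_v = 80, G_u = 96, G_v = -144
E_vv = 640/3, F_uv = 320/3, G_uu = 128
Apply the Brioschi formula K = (det M1 - det M2)/(EG - F^2)^2 over the derivative matrices of E, F, G.
M1 = [[-E_vv/2 + F_uv - G_uu/2, E_u/2, F_u - E_v/2], [F_v - G_u/2, E, F], [G_v/2, F, G]] = [[-64, 0, 0], [32, 73/9, -16], [-72, -16, 37]]; det M1 = -25408/9
M2 = [[0, E_v/2, G_u/2], [E_v/2, E, F], [G_u/2, F, G]] = [[0, -64/3, 48], [-64/3, 73/9, -16], [48, -16, 37]]; det M2 = -24832/9
det M1 - det M2 = -64; K = -64 / (397/9)^2 = -5184/157609

Answer: K = -5184/157609


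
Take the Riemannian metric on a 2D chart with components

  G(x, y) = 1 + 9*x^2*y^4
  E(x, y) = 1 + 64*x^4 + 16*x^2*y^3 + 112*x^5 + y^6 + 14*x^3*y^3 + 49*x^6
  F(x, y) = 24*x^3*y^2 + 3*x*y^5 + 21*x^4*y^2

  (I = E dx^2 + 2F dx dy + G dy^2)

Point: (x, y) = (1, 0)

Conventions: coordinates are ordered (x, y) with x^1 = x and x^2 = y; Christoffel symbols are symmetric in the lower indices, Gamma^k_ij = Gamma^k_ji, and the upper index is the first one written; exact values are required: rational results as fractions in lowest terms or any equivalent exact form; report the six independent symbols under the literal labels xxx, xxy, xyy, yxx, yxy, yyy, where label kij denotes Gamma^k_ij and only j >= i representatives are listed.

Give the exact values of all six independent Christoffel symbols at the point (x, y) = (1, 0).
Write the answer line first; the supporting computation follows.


Answer: Gamma_xxx = 555/226, Gamma_xxy = 0, Gamma_xyy = 0, Gamma_yxx = 0, Gamma_yxy = 0, Gamma_yyy = 0

E = 226, F = 0, G = 1 at the point
E_x = 1110, E_y = 0, F_x = 0, F_y = 0, G_x = 0, G_y = 0
EG - F^2 = 226;  g^inv = (1/226) * [[1, 0], [0, 226]]
first-kind symbols [ij,l] = (1/2)(d_i g_jl + d_j g_il - d_l g_ij): [xx,x] = E_x/2 = 555, [xx,y] = F_x - E_y/2 = 0, [xy,x] = E_y/2 = 0, [xy,y] = G_x/2 = 0, [yy,x] = F_y - G_x/2 = 0, [yy,y] = G_y/2 = 0
Gamma^x_ij = (G*[ij,x] - F*[ij,y])/(EG - F^2), Gamma^y_ij = (E*[ij,y] - F*[ij,x])/(EG - F^2)


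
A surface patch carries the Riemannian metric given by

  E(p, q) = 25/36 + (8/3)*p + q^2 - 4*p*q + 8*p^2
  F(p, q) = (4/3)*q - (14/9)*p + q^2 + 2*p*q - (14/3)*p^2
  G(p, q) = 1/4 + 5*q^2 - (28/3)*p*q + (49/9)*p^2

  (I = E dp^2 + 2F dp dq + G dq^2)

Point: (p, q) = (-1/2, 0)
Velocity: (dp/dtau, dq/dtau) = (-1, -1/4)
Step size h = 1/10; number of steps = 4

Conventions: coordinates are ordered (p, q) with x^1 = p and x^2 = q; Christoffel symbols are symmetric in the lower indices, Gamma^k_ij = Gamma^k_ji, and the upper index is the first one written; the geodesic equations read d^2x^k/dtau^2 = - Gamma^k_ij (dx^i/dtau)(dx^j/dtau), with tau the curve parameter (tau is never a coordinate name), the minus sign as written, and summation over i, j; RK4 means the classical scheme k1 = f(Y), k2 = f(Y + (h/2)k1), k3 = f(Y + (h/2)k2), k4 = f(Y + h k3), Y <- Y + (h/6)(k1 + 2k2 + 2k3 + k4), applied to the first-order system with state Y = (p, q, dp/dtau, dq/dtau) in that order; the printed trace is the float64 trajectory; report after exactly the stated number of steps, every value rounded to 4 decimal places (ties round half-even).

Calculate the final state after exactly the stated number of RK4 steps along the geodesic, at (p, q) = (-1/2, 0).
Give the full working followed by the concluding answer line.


f(Y) = (dp/dtau, dq/dtau, -Gamma^p_ij Y'^i Y'^j, -Gamma^q_ij Y'^i Y'^j) with the Gammas evaluated at the stage position; h = 0.100000; intermediate values shown to 6 dp
step 0: p = -0.5000, q = 0.0000, dp/dtau = -1.0000, dq/dtau = -0.2500
step 1:
  k1: at (p, q) = (-0.500000, 0.000000), (dp/dtau, dq/dtau) = (-1.000000, -0.250000); Gamma_ppp = -1.702192, Gamma_ppq = 0.270597, Gamma_pqq = 2.855631, Gamma_qpp = 0.899471, Gamma_qpq = -1.624339, Gamma_qqq = 2.137566; k1 = (-1.000000, -0.250000, 1.388416, -0.220899)
  k2: at (p, q) = (-0.550000, -0.012500), (dp/dtau, dq/dtau) = (-0.930579, -0.261045); Gamma_ppp = -1.579383, Gamma_ppq = 0.132798, Gamma_pqq = 2.694812, Gamma_qpp = 0.863133, Gamma_qpq = -1.560841, Gamma_qqq = 2.187124; k2 = (-0.930579, -0.261045, 1.119554, -0.138166)
  k3: at (p, q) = (-0.546529, -0.013052), (dp/dtau, dq/dtau) = (-0.944022, -0.256908); Gamma_ppp = -1.588277, Gamma_ppq = 0.139467, Gamma_pqq = 2.706846, Gamma_qpp = 0.867684, Gamma_qpq = -1.567741, Gamma_qqq = 2.190052; k3 = (-0.944022, -0.256908, 1.169132, -0.157369)
  k4: at (p, q) = (-0.594402, -0.025691), (dp/dtau, dq/dtau) = (-0.883087, -0.265737); Gamma_ppp = -1.471717, Gamma_ppq = 0.030413, Gamma_pqq = 2.572024, Gamma_qpp = 0.839292, Gamma_qpq = -1.520952, Gamma_qqq = 2.219783; k4 = (-0.883087, -0.265737, 0.951807, -0.097428)
  Y <- Y + (h/6)(k1 + 2k2 + 2k3 + k4): p = -0.5939, q = -0.0259, dp/dtau = -0.8847, dq/dtau = -0.2652
step 2:
  k1: at (p, q) = (-0.593871, -0.025861), (dp/dtau, dq/dtau) = (-0.884707, -0.265157); Gamma_ppp = -1.473018, Gamma_ppq = 0.031066, Gamma_pqq = 2.573814, Gamma_qpp = 0.840068, Gamma_qpq = -1.522086, Gamma_qqq = 2.220753; k1 = (-0.884707, -0.265157, 0.957405, -0.099544)
  k2: at (p, q) = (-0.638107, -0.039119), (dp/dtau, dq/dtau) = (-0.836836, -0.270134); Gamma_ppp = -1.369644, Gamma_ppq = -0.054176, Gamma_pqq = 2.465253, Gamma_qpp = 0.821207, Gamma_qpq = -1.490396, Gamma_qqq = 2.240129; k2 = (-0.836836, -0.270134, 0.803754, -0.064723)
  k3: at (p, q) = (-0.635713, -0.039367), (dp/dtau, dq/dtau) = (-0.844519, -0.268393); Gamma_ppp = -1.375082, Gamma_ppq = -0.051340, Gamma_pqq = 2.472108, Gamma_qpp = 0.823679, Gamma_qpq = -1.494080, Gamma_qqq = 2.243102; k3 = (-0.844519, -0.268393, 0.825922, -0.071734)
  k4: at (p, q) = (-0.678323, -0.052700), (dp/dtau, dq/dtau) = (-0.802115, -0.272330); Gamma_ppp = -1.280235, Gamma_ppq = -0.121723, Gamma_pqq = 2.378589, Gamma_qpp = 0.810206, Gamma_qpq = -1.469849, Gamma_qqq = 2.254319; k4 = (-0.802115, -0.272330, 0.700461, -0.046318)
  Y <- Y + (h/6)(k1 + 2k2 + 2k3 + k4): p = -0.6780, q = -0.0528, dp/dtau = -0.8028, dq/dtau = -0.2721
step 3:
  k1: at (p, q) = (-0.678030, -0.052770), (dp/dtau, dq/dtau) = (-0.802753, -0.272136); Gamma_ppp = -1.280845, Gamma_ppq = -0.121515, Gamma_pqq = 2.379426, Gamma_qpp = 0.810554, Gamma_qpq = -1.470363, Gamma_qqq = 2.254888; k1 = (-0.802753, -0.272136, 0.702269, -0.046898)
  k2: at (p, q) = (-0.718168, -0.066377), (dp/dtau, dq/dtau) = (-0.767640, -0.274481); Gamma_ppp = -1.196343, Gamma_ppq = -0.179520, Gamma_pqq = 2.300999, Gamma_qpp = 0.802641, Gamma_qpq = -1.453336, Gamma_qqq = 2.262254; k2 = (-0.767640, -0.274481, 0.607264, -0.030967)
  k3: at (p, q) = (-0.716412, -0.066494), (dp/dtau, dq/dtau) = (-0.772390, -0.273685); Gamma_ppp = -1.199756, Gamma_ppq = -0.178222, Gamma_pqq = 2.305312, Gamma_qpp = 0.804137, Gamma_qpq = -1.455639, Gamma_qqq = 2.264759; k3 = (-0.772390, -0.273685, 0.618431, -0.033956)
  k4: at (p, q) = (-0.755269, -0.080138), (dp/dtau, dq/dtau) = (-0.740910, -0.275532); Gamma_ppp = -1.122258, Gamma_ppq = -0.227738, Gamma_pqq = 2.236347, Gamma_qpp = 0.799581, Gamma_qpq = -1.442505, Gamma_qqq = 2.268447; k4 = (-0.740910, -0.275532, 0.539265, -0.022185)
  Y <- Y + (h/6)(k1 + 2k2 + 2k3 + k4): p = -0.7551, q = -0.0802, dp/dtau = -0.7412, dq/dtau = -0.2755
step 4:
  k1: at (p, q) = (-0.755092, -0.080170), (dp/dtau, dq/dtau) = (-0.741204, -0.275452); Gamma_ppp = -1.122567, Gamma_ppq = -0.227669, Gamma_pqq = 2.236788, Gamma_qpp = 0.799759, Gamma_qpq = -1.442776, Gamma_qqq = 2.268792; k1 = (-0.741204, -0.275452, 0.539972, -0.022385)
  k2: at (p, q) = (-0.792153, -0.093942), (dp/dtau, dq/dtau) = (-0.714206, -0.276571); Gamma_ppp = -1.052574, Gamma_ppq = -0.270052, Gamma_pqq = 2.177309, Gamma_qpp = 0.798554, Gamma_qpq = -1.433600, Gamma_qqq = 2.271040; k2 = (-0.714206, -0.276571, 0.477047, -0.014696)
  k3: at (p, q) = (-0.790803, -0.093998), (dp/dtau, dq/dtau) = (-0.717352, -0.276187); Gamma_ppp = -1.054808, Gamma_ppq = -0.269449, Gamma_pqq = 2.180239, Gamma_qpp = 0.799560, Gamma_qpq = -1.435206, Gamma_qqq = 2.273098; k3 = (-0.717352, -0.276187, 0.483259, -0.016144)
  k4: at (p, q) = (-0.826828, -0.107788), (dp/dtau, dq/dtau) = (-0.692878, -0.277066); Gamma_ppp = -0.990179, Gamma_ppq = -0.306591, Gamma_pqq = 2.127132, Gamma_qpp = 0.800505, Gamma_qpq = -1.428319, Gamma_qqq = 2.273625; k4 = (-0.692878, -0.277066, 0.429790, -0.010445)
  Y <- Y + (h/6)(k1 + 2k2 + 2k3 + k4): p = -0.8267, q = -0.1078, dp/dtau = -0.6930, dq/dtau = -0.2770

Answer: p = -0.8267, q = -0.1078, dp/dtau = -0.6930, dq/dtau = -0.2770


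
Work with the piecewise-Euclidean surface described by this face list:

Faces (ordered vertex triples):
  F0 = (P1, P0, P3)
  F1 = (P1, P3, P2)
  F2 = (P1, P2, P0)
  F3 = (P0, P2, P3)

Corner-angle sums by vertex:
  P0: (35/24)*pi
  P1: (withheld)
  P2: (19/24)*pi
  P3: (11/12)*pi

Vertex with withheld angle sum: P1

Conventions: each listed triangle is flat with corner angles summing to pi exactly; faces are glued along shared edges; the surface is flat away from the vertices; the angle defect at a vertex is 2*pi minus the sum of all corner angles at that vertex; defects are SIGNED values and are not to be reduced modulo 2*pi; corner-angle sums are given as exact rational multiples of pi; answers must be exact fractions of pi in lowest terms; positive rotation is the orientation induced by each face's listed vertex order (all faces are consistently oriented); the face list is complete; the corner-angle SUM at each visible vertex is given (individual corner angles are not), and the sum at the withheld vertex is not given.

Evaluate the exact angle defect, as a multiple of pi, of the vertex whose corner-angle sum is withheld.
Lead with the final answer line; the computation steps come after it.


Answer: defect(P1) = (7/6)*pi

V = 4, E = 6, F = 4; chi = V - E + F = 2
Gauss-Bonnet: total defect = 2*pi*chi = 4*pi; visible defects sum to (17/6)*pi
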